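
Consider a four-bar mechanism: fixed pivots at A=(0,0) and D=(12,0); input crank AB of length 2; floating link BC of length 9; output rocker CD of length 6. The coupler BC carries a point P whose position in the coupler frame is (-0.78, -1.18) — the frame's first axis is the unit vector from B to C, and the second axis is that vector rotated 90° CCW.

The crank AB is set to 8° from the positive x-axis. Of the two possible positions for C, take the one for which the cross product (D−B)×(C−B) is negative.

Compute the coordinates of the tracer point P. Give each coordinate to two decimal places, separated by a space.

0.64 -0.17

A=(0,0), D=(12.00,0)
B = A + 2.00·(cos8°, sin8°) = (1.9805, 0.2783)
|BD| = 10.0233
circle(B,9.00) ∩ circle(D,6.00): a=7.2564, h=5.3239
  candidates: C₊=(9.3820,5.3987) cross=53.364; C₋=(9.0863,-5.2450) cross=-53.364
  mode - wants cross < 0 → take C=(9.0863,-5.2450) (cross=-53.364)
ex = (C−B)/|BC| = (0.7895,-0.6137); ey = (0.6137,0.7895)
P = B + -0.78·ex + -1.18·ey = (0.6405,-0.1746)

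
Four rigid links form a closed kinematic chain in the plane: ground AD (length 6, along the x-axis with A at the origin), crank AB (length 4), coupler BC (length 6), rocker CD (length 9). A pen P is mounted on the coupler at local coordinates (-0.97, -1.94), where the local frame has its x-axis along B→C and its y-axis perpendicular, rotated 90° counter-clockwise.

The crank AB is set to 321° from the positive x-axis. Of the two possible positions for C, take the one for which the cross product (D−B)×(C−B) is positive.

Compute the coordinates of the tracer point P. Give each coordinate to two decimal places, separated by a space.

4.33 -0.73

A=(0,0), D=(6.00,0)
B = A + 4.00·(cos321°, sin321°) = (3.1086, -2.5173)
|BD| = 3.8337
circle(B,6.00) ∩ circle(D,9.00): a=-3.9522, h=4.5144
  candidates: C₊=(-2.8365,-1.7076) cross=17.307; C₋=(3.0920,-8.5173) cross=-17.307
  mode + wants cross > 0 → take C=(-2.8365,-1.7076) (cross=17.307)
ex = (C−B)/|BC| = (-0.9909,0.1350); ey = (-0.1350,-0.9909)
P = B + -0.97·ex + -1.94·ey = (4.3315,-0.7259)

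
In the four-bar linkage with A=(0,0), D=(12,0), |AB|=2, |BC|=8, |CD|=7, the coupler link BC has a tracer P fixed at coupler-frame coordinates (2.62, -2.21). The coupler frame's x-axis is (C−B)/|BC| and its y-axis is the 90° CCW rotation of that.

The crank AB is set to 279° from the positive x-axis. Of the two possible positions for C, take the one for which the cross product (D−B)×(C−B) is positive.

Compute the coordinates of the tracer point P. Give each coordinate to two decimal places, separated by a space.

A=(0,0), D=(12.00,0)
B = A + 2.00·(cos279°, sin279°) = (0.3129, -1.9754)
|BD| = 11.8529
circle(B,8.00) ∩ circle(D,7.00): a=6.5592, h=4.5800
  candidates: C₊=(6.0170,3.6338) cross=54.287; C₋=(7.5436,-5.3982) cross=-54.287
  mode + wants cross > 0 → take C=(6.0170,3.6338) (cross=54.287)
ex = (C−B)/|BC| = (0.7130,0.7011); ey = (-0.7011,0.7130)
P = B + 2.62·ex + -2.21·ey = (3.7305,-1.7142)

3.73 -1.71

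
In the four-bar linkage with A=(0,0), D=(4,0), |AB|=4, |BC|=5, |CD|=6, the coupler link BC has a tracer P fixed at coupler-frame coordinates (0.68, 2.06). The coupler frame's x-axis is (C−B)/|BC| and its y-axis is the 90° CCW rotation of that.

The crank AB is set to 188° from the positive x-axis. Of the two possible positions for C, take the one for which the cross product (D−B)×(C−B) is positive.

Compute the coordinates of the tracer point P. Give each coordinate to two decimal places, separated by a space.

A=(0,0), D=(4.00,0)
B = A + 4.00·(cos188°, sin188°) = (-3.9611, -0.5567)
|BD| = 7.9805
circle(B,5.00) ∩ circle(D,6.00): a=3.3011, h=3.7554
  candidates: C₊=(-0.9300,3.4198) cross=29.970; C₋=(-0.4061,-4.0727) cross=-29.970
  mode + wants cross > 0 → take C=(-0.9300,3.4198) (cross=29.970)
ex = (C−B)/|BC| = (0.6062,0.7953); ey = (-0.7953,0.6062)
P = B + 0.68·ex + 2.06·ey = (-5.1872,1.2329)

-5.19 1.23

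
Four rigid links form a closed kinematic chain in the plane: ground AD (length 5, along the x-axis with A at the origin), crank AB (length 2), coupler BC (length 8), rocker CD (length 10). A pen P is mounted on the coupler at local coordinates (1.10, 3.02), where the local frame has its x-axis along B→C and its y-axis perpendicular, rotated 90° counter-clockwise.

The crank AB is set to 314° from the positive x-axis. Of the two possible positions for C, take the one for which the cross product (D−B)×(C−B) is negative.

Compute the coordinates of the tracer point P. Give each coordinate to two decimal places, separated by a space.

A=(0,0), D=(5.00,0)
B = A + 2.00·(cos314°, sin314°) = (1.3893, -1.4387)
|BD| = 3.8868
circle(B,8.00) ∩ circle(D,10.00): a=-2.6877, h=7.5350
  candidates: C₊=(-3.8966,4.5662) cross=29.287; C₋=(1.6816,-9.4333) cross=-29.287
  mode - wants cross < 0 → take C=(1.6816,-9.4333) (cross=-29.287)
ex = (C−B)/|BC| = (0.0365,-0.9993); ey = (0.9993,0.0365)
P = B + 1.10·ex + 3.02·ey = (4.4475,-2.4276)

4.45 -2.43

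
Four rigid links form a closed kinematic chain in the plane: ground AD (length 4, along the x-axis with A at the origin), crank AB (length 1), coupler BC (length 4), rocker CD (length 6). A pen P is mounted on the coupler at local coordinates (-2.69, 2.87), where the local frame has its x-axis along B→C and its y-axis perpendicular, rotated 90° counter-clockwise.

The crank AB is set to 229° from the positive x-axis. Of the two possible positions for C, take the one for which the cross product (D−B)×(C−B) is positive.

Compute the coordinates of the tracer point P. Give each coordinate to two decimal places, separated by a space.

A=(0,0), D=(4.00,0)
B = A + 1.00·(cos229°, sin229°) = (-0.6561, -0.7547)
|BD| = 4.7168
circle(B,4.00) ∩ circle(D,6.00): a=0.2383, h=3.9929
  candidates: C₊=(-1.0597,3.2249) cross=18.834; C₋=(0.2181,-4.6580) cross=-18.834
  mode + wants cross > 0 → take C=(-1.0597,3.2249) (cross=18.834)
ex = (C−B)/|BC| = (-0.1009,0.9949); ey = (-0.9949,-0.1009)
P = B + -2.69·ex + 2.87·ey = (-3.2400,-3.7206)

-3.24 -3.72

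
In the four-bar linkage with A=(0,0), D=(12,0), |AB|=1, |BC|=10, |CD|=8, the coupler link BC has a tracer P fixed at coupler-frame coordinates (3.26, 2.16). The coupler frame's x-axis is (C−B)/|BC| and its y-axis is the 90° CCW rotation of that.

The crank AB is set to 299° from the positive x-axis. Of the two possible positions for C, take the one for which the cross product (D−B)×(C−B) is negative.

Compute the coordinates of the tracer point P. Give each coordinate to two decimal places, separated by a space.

A=(0,0), D=(12.00,0)
B = A + 1.00·(cos299°, sin299°) = (0.4848, -0.8746)
|BD| = 11.5484
circle(B,10.00) ∩ circle(D,8.00): a=7.3328, h=6.7992
  candidates: C₊=(7.2816,6.4604) cross=78.520; C₋=(8.3115,-7.0990) cross=-78.520
  mode - wants cross < 0 → take C=(8.3115,-7.0990) (cross=-78.520)
ex = (C−B)/|BC| = (0.7827,-0.6224); ey = (0.6224,0.7827)
P = B + 3.26·ex + 2.16·ey = (4.3808,-1.2132)

4.38 -1.21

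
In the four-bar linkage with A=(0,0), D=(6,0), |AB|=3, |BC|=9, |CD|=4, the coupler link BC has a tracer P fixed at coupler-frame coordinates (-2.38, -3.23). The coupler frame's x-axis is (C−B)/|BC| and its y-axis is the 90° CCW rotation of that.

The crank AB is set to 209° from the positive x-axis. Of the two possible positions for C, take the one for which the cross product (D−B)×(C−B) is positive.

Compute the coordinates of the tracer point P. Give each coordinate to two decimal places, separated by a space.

A=(0,0), D=(6.00,0)
B = A + 3.00·(cos209°, sin209°) = (-2.6239, -1.4544)
|BD| = 8.7456
circle(B,9.00) ∩ circle(D,4.00): a=8.0890, h=3.9457
  candidates: C₊=(4.6963,3.7816) cross=34.508; C₋=(6.0086,-4.0000) cross=-34.508
  mode + wants cross > 0 → take C=(4.6963,3.7816) (cross=34.508)
ex = (C−B)/|BC| = (0.8133,0.5818); ey = (-0.5818,0.8133)
P = B + -2.38·ex + -3.23·ey = (-2.6805,-5.4662)

-2.68 -5.47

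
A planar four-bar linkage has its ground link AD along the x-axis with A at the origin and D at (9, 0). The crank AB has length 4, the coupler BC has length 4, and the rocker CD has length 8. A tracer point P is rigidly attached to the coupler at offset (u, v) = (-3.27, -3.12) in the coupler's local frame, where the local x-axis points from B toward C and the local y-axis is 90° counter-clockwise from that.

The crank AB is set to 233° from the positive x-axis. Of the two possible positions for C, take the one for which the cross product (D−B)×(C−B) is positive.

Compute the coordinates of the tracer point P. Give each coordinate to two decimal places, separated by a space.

A=(0,0), D=(9.00,0)
B = A + 4.00·(cos233°, sin233°) = (-2.4073, -3.1945)
|BD| = 11.8461
circle(B,4.00) ∩ circle(D,8.00): a=3.8971, h=0.9015
  candidates: C₊=(1.1023,-1.2755) cross=10.680; C₋=(1.5886,-3.0117) cross=-10.680
  mode + wants cross > 0 → take C=(1.1023,-1.2755) (cross=10.680)
ex = (C−B)/|BC| = (0.8774,0.4798); ey = (-0.4798,0.8774)
P = B + -3.27·ex + -3.12·ey = (-3.7795,-7.5008)

-3.78 -7.50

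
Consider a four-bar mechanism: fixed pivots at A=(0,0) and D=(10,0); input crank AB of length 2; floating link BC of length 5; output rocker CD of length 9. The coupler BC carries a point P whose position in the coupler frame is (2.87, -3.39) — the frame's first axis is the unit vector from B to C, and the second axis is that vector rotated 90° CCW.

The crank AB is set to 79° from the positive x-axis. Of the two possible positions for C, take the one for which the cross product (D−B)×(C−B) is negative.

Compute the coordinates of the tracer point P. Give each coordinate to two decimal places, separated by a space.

-2.29 -1.58

A=(0,0), D=(10.00,0)
B = A + 2.00·(cos79°, sin79°) = (0.3816, 1.9633)
|BD| = 9.8167
circle(B,5.00) ∩ circle(D,9.00): a=2.0561, h=4.5577
  candidates: C₊=(3.3076,6.0177) cross=44.742; C₋=(1.4847,-2.9136) cross=-44.742
  mode - wants cross < 0 → take C=(1.4847,-2.9136) (cross=-44.742)
ex = (C−B)/|BC| = (0.2206,-0.9754); ey = (0.9754,0.2206)
P = B + 2.87·ex + -3.39·ey = (-2.2917,-1.5839)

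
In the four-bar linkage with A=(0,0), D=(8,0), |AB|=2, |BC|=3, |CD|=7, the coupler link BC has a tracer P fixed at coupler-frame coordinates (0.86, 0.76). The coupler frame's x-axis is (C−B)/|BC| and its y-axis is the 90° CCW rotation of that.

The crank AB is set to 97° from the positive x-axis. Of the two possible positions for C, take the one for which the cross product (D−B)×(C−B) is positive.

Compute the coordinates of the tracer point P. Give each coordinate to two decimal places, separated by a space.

A=(0,0), D=(8.00,0)
B = A + 2.00·(cos97°, sin97°) = (-0.2437, 1.9851)
|BD| = 8.4794
circle(B,3.00) ∩ circle(D,7.00): a=1.8810, h=2.3370
  candidates: C₊=(2.1321,3.8168) cross=19.817; C₋=(1.0379,-0.7274) cross=-19.817
  mode + wants cross > 0 → take C=(2.1321,3.8168) (cross=19.817)
ex = (C−B)/|BC| = (0.7920,0.6106); ey = (-0.6106,0.7920)
P = B + 0.86·ex + 0.76·ey = (-0.0267,3.1121)

-0.03 3.11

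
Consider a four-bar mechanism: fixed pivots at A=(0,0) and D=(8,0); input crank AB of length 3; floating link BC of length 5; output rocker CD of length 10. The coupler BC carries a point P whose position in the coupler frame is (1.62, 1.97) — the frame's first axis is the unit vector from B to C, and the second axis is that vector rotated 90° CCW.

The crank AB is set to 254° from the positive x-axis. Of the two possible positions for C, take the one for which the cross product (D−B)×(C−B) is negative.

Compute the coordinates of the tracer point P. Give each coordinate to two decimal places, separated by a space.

A=(0,0), D=(8.00,0)
B = A + 3.00·(cos254°, sin254°) = (-0.8269, -2.8838)
|BD| = 9.2860
circle(B,5.00) ∩ circle(D,10.00): a=0.6047, h=4.9633
  candidates: C₊=(-1.7935,2.0219) cross=46.089; C₋=(1.2892,-7.4139) cross=-46.089
  mode - wants cross < 0 → take C=(1.2892,-7.4139) (cross=-46.089)
ex = (C−B)/|BC| = (0.4232,-0.9060); ey = (0.9060,0.4232)
P = B + 1.62·ex + 1.97·ey = (1.6436,-3.5178)

1.64 -3.52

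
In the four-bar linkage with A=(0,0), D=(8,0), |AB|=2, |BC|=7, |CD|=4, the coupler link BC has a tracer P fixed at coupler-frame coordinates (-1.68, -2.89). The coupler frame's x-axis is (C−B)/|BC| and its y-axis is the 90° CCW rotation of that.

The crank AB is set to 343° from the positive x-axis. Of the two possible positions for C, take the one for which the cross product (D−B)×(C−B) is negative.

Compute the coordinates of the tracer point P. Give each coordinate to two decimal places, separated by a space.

A=(0,0), D=(8.00,0)
B = A + 2.00·(cos343°, sin343°) = (1.9126, -0.5847)
|BD| = 6.1154
circle(B,7.00) ∩ circle(D,4.00): a=5.7558, h=3.9838
  candidates: C₊=(7.2611,3.9312) cross=24.363; C₋=(8.0230,-3.9999) cross=-24.363
  mode - wants cross < 0 → take C=(8.0230,-3.9999) (cross=-24.363)
ex = (C−B)/|BC| = (0.8729,-0.4879); ey = (0.4879,0.8729)
P = B + -1.68·ex + -2.89·ey = (-0.9639,-2.2878)

-0.96 -2.29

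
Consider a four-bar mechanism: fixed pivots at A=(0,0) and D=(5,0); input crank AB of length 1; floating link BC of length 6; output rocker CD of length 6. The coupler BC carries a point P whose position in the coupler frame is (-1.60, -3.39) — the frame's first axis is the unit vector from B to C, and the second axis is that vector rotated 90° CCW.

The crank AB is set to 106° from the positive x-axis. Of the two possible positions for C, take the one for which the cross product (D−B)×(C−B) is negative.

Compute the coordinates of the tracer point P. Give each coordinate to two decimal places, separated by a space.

A=(0,0), D=(5.00,0)
B = A + 1.00·(cos106°, sin106°) = (-0.2756, 0.9613)
|BD| = 5.3625
circle(B,6.00) ∩ circle(D,6.00): a=2.6812, h=5.3676
  candidates: C₊=(3.3244,5.7613) cross=28.784; C₋=(1.4000,-4.8000) cross=-28.784
  mode - wants cross < 0 → take C=(1.4000,-4.8000) (cross=-28.784)
ex = (C−B)/|BC| = (0.2793,-0.9602); ey = (0.9602,0.2793)
P = B + -1.60·ex + -3.39·ey = (-3.9776,1.5509)

-3.98 1.55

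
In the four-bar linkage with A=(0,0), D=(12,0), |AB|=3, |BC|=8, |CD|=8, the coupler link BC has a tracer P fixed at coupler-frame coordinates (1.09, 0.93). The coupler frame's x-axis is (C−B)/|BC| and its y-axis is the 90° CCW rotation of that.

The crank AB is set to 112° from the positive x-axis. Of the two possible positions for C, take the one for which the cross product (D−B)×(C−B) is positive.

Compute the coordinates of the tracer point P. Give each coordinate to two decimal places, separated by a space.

-0.44 4.04

A=(0,0), D=(12.00,0)
B = A + 3.00·(cos112°, sin112°) = (-1.1238, 2.7816)
|BD| = 13.4154
circle(B,8.00) ∩ circle(D,8.00): a=6.7077, h=4.3597
  candidates: C₊=(6.3420,5.6557) cross=58.487; C₋=(4.5341,-2.8742) cross=-58.487
  mode + wants cross > 0 → take C=(6.3420,5.6557) (cross=58.487)
ex = (C−B)/|BC| = (0.9332,0.3593); ey = (-0.3593,0.9332)
P = B + 1.09·ex + 0.93·ey = (-0.4407,4.0411)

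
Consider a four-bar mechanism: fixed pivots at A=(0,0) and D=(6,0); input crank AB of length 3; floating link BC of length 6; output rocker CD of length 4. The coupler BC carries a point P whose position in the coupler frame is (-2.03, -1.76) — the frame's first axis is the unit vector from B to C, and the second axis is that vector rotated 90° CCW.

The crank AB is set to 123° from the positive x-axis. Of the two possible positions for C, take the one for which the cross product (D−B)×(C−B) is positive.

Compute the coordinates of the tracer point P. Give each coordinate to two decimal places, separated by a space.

A=(0,0), D=(6.00,0)
B = A + 3.00·(cos123°, sin123°) = (-1.6339, 2.5160)
|BD| = 8.0378
circle(B,6.00) ∩ circle(D,4.00): a=5.2630, h=2.8810
  candidates: C₊=(4.2665,3.6048) cross=23.157; C₋=(2.4628,-1.8677) cross=-23.157
  mode + wants cross > 0 → take C=(4.2665,3.6048) (cross=23.157)
ex = (C−B)/|BC| = (0.9834,0.1815); ey = (-0.1815,0.9834)
P = B + -2.03·ex + -1.76·ey = (-3.3108,0.4168)

-3.31 0.42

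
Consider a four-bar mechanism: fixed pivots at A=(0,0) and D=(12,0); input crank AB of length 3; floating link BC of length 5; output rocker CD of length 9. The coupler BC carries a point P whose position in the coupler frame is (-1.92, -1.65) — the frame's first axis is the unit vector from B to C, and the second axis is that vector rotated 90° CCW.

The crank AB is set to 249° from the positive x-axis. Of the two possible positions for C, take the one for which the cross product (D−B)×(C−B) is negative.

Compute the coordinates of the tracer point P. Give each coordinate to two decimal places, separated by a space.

-3.28 -4.05

A=(0,0), D=(12.00,0)
B = A + 3.00·(cos249°, sin249°) = (-1.0751, -2.8007)
|BD| = 13.3717
circle(B,5.00) ∩ circle(D,9.00): a=4.5919, h=1.9785
  candidates: C₊=(3.0005,0.0957) cross=26.457; C₋=(3.8293,-3.7736) cross=-26.457
  mode - wants cross < 0 → take C=(3.8293,-3.7736) (cross=-26.457)
ex = (C−B)/|BC| = (0.9809,-0.1946); ey = (0.1946,0.9809)
P = B + -1.92·ex + -1.65·ey = (-3.2795,-4.0456)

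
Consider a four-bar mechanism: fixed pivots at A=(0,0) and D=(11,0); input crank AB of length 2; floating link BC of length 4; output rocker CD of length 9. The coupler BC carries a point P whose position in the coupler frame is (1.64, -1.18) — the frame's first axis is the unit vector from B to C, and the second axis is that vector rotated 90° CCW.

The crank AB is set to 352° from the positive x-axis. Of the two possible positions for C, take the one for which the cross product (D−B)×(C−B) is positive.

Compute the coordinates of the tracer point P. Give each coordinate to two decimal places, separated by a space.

3.46 1.10

A=(0,0), D=(11.00,0)
B = A + 2.00·(cos352°, sin352°) = (1.9805, -0.2783)
|BD| = 9.0238
circle(B,4.00) ∩ circle(D,9.00): a=0.9103, h=3.8950
  candidates: C₊=(2.7702,3.6429) cross=35.148; C₋=(3.0105,-4.1435) cross=-35.148
  mode + wants cross > 0 → take C=(2.7702,3.6429) (cross=35.148)
ex = (C−B)/|BC| = (0.1974,0.9803); ey = (-0.9803,0.1974)
P = B + 1.64·ex + -1.18·ey = (3.4611,1.0964)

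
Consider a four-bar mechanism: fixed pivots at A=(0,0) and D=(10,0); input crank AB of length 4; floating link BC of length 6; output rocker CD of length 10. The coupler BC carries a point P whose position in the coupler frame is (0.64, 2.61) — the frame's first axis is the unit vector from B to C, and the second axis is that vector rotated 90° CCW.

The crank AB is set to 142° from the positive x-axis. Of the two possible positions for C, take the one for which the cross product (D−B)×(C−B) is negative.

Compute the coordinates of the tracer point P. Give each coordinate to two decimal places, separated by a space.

A=(0,0), D=(10.00,0)
B = A + 4.00·(cos142°, sin142°) = (-3.1520, 2.4626)
|BD| = 13.3806
circle(B,6.00) ∩ circle(D,10.00): a=4.2988, h=4.1857
  candidates: C₊=(1.8437,5.7857) cross=56.008; C₋=(0.3029,-2.4428) cross=-56.008
  mode - wants cross < 0 → take C=(0.3029,-2.4428) (cross=-56.008)
ex = (C−B)/|BC| = (0.5758,-0.8176); ey = (0.8176,0.5758)
P = B + 0.64·ex + 2.61·ey = (-0.6497,3.4423)

-0.65 3.44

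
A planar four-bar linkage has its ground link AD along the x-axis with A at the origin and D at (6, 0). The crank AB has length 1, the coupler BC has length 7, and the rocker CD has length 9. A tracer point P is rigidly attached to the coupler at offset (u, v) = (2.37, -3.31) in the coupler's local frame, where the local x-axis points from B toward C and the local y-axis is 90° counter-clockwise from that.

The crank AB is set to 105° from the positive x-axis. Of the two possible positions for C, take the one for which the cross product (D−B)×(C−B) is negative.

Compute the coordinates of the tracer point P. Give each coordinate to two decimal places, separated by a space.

A=(0,0), D=(6.00,0)
B = A + 1.00·(cos105°, sin105°) = (-0.2588, 0.9659)
|BD| = 6.3329
circle(B,7.00) ∩ circle(D,9.00): a=0.6400, h=6.9707
  candidates: C₊=(1.4369,7.7574) cross=44.145; C₋=(-0.6895,-6.0208) cross=-44.145
  mode - wants cross < 0 → take C=(-0.6895,-6.0208) (cross=-44.145)
ex = (C−B)/|BC| = (-0.0615,-0.9981); ey = (0.9981,-0.0615)
P = B + 2.37·ex + -3.31·ey = (-3.7084,-1.1959)

-3.71 -1.20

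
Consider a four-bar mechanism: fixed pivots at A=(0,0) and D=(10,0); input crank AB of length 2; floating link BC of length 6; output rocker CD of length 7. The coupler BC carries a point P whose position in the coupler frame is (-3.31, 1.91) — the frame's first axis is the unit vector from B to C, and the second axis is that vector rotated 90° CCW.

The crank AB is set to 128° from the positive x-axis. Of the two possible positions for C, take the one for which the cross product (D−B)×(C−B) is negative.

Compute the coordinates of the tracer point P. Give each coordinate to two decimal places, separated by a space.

A=(0,0), D=(10.00,0)
B = A + 2.00·(cos128°, sin128°) = (-1.2313, 1.5760)
|BD| = 11.3414
circle(B,6.00) ∩ circle(D,7.00): a=5.0976, h=3.1646
  candidates: C₊=(4.2565,4.0016) cross=35.891; C₋=(3.3770,-2.2663) cross=-35.891
  mode - wants cross < 0 → take C=(3.3770,-2.2663) (cross=-35.891)
ex = (C−B)/|BC| = (0.7681,-0.6404); ey = (0.6404,0.7681)
P = B + -3.31·ex + 1.91·ey = (-2.5505,5.1627)

-2.55 5.16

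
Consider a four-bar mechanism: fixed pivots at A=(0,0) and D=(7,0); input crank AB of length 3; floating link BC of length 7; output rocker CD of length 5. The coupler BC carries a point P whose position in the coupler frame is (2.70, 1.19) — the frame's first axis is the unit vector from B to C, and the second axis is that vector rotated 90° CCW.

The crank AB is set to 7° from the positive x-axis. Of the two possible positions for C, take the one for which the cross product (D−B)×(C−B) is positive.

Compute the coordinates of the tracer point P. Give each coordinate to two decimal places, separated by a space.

A=(0,0), D=(7.00,0)
B = A + 3.00·(cos7°, sin7°) = (2.9776, 0.3656)
|BD| = 4.0389
circle(B,7.00) ∩ circle(D,5.00): a=4.9905, h=4.9086
  candidates: C₊=(8.3920,4.8023) cross=19.826; C₋=(7.5034,-4.9746) cross=-19.826
  mode + wants cross > 0 → take C=(8.3920,4.8023) (cross=19.826)
ex = (C−B)/|BC| = (0.7735,0.6338); ey = (-0.6338,0.7735)
P = B + 2.70·ex + 1.19·ey = (4.3118,2.9974)

4.31 3.00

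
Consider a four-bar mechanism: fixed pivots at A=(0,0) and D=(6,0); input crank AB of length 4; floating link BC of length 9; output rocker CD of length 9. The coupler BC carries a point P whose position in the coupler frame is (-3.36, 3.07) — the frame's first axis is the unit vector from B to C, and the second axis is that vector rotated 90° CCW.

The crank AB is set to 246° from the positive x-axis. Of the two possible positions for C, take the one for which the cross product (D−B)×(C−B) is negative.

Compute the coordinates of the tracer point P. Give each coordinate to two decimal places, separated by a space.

A=(0,0), D=(6.00,0)
B = A + 4.00·(cos246°, sin246°) = (-1.6269, -3.6542)
|BD| = 8.4571
circle(B,9.00) ∩ circle(D,9.00): a=4.2286, h=7.9448
  candidates: C₊=(-1.2463,5.3378) cross=67.190; C₋=(5.6193,-8.9919) cross=-67.190
  mode - wants cross < 0 → take C=(5.6193,-8.9919) (cross=-67.190)
ex = (C−B)/|BC| = (0.8051,-0.5931); ey = (0.5931,0.8051)
P = B + -3.36·ex + 3.07·ey = (-2.5114,0.8104)

-2.51 0.81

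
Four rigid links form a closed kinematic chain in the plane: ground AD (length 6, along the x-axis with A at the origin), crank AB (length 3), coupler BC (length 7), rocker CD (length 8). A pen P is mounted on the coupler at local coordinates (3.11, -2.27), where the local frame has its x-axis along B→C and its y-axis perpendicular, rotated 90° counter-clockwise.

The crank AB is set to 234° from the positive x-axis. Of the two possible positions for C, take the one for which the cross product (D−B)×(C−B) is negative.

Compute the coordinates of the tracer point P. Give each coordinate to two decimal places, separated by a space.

A=(0,0), D=(6.00,0)
B = A + 3.00·(cos234°, sin234°) = (-1.7634, -2.4271)
|BD| = 8.1339
circle(B,7.00) ∩ circle(D,8.00): a=3.1449, h=6.2538
  candidates: C₊=(-0.6278,4.4802) cross=50.868; C₋=(3.1043,-7.4575) cross=-50.868
  mode - wants cross < 0 → take C=(3.1043,-7.4575) (cross=-50.868)
ex = (C−B)/|BC| = (0.6954,-0.7186); ey = (0.7186,0.6954)
P = B + 3.11·ex + -2.27·ey = (-1.2320,-6.2405)

-1.23 -6.24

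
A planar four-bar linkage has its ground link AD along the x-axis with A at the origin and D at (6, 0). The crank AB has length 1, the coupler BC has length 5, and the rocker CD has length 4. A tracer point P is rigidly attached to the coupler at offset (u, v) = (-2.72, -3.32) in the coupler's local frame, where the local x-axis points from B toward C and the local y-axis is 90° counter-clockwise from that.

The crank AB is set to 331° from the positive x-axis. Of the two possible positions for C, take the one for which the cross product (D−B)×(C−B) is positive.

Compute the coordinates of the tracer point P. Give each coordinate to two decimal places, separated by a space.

A=(0,0), D=(6.00,0)
B = A + 1.00·(cos331°, sin331°) = (0.8746, -0.4848)
|BD| = 5.1483
circle(B,5.00) ∩ circle(D,4.00): a=3.4482, h=3.6208
  candidates: C₊=(3.9665,3.4446) cross=18.641; C₋=(4.6485,-3.7648) cross=-18.641
  mode + wants cross > 0 → take C=(3.9665,3.4446) (cross=18.641)
ex = (C−B)/|BC| = (0.6184,0.7859); ey = (-0.7859,0.6184)
P = B + -2.72·ex + -3.32·ey = (1.8017,-4.6754)

1.80 -4.68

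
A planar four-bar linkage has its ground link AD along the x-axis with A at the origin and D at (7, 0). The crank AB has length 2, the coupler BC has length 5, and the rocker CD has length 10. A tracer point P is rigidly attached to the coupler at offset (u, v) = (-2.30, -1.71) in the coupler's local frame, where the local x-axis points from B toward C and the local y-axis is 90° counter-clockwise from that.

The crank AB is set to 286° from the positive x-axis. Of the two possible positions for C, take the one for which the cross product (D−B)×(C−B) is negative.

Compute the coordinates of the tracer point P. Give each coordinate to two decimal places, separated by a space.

A=(0,0), D=(7.00,0)
B = A + 2.00·(cos286°, sin286°) = (0.5513, -1.9225)
|BD| = 6.7292
circle(B,5.00) ∩ circle(D,10.00): a=-2.2081, h=4.4860
  candidates: C₊=(-2.8465,1.7456) cross=30.187; C₋=(-0.2832,-6.8524) cross=-30.187
  mode - wants cross < 0 → take C=(-0.2832,-6.8524) (cross=-30.187)
ex = (C−B)/|BC| = (-0.1669,-0.9860); ey = (0.9860,-0.1669)
P = B + -2.30·ex + -1.71·ey = (-0.7509,0.6306)

-0.75 0.63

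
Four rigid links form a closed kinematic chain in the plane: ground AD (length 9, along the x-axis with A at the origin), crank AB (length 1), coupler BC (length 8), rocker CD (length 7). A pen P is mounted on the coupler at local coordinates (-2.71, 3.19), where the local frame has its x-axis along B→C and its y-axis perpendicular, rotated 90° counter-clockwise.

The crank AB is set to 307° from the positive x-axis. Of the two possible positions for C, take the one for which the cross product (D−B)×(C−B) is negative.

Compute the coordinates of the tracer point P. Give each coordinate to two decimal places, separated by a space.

A=(0,0), D=(9.00,0)
B = A + 1.00·(cos307°, sin307°) = (0.6018, -0.7986)
|BD| = 8.4361
circle(B,8.00) ∩ circle(D,7.00): a=5.1071, h=6.1577
  candidates: C₊=(5.1030,5.8149) cross=51.947; C₋=(6.2689,-6.4452) cross=-51.947
  mode - wants cross < 0 → take C=(6.2689,-6.4452) (cross=-51.947)
ex = (C−B)/|BC| = (0.7084,-0.7058); ey = (0.7058,0.7084)
P = B + -2.71·ex + 3.19·ey = (0.9337,3.3739)

0.93 3.37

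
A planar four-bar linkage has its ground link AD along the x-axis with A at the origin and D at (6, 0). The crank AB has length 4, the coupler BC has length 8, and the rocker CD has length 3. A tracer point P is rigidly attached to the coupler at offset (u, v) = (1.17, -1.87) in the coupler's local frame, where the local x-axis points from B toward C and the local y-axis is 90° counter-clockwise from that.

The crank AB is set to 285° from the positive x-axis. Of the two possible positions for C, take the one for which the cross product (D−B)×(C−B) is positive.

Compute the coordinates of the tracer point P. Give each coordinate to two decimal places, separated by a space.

3.24 -3.87

A=(0,0), D=(6.00,0)
B = A + 4.00·(cos285°, sin285°) = (1.0353, -3.8637)
|BD| = 6.2910
circle(B,8.00) ∩ circle(D,3.00): a=7.5168, h=2.7381
  candidates: C₊=(5.2857,2.9137) cross=17.226; C₋=(8.6491,-1.4080) cross=-17.226
  mode + wants cross > 0 → take C=(5.2857,2.9137) (cross=17.226)
ex = (C−B)/|BC| = (0.5313,0.8472); ey = (-0.8472,0.5313)
P = B + 1.17·ex + -1.87·ey = (3.2411,-3.8660)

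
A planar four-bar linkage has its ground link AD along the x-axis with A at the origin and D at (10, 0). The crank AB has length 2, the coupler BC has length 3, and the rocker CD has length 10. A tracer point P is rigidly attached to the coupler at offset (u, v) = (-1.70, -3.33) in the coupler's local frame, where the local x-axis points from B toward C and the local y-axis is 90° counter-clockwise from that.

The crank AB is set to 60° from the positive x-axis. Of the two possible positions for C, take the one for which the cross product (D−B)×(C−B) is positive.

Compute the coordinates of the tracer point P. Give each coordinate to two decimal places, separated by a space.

A=(0,0), D=(10.00,0)
B = A + 2.00·(cos60°, sin60°) = (1.0000, 1.7321)
|BD| = 9.1652
circle(B,3.00) ∩ circle(D,10.00): a=-0.3819, h=2.9756
  candidates: C₊=(1.1873,4.7262) cross=27.272; C₋=(0.0627,-1.1178) cross=-27.272
  mode + wants cross > 0 → take C=(1.1873,4.7262) (cross=27.272)
ex = (C−B)/|BC| = (0.0624,0.9980); ey = (-0.9980,0.0624)
P = B + -1.70·ex + -3.33·ey = (4.2173,-0.1726)

4.22 -0.17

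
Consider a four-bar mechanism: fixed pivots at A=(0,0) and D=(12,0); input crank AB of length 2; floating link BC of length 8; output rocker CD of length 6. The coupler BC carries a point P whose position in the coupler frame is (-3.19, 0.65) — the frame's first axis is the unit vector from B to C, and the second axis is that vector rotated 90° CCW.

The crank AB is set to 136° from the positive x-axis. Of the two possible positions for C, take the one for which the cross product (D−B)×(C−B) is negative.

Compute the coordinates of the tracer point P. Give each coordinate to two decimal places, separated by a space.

A=(0,0), D=(12.00,0)
B = A + 2.00·(cos136°, sin136°) = (-1.4387, 1.3893)
|BD| = 13.5103
circle(B,8.00) ∩ circle(D,6.00): a=7.7914, h=1.8150
  candidates: C₊=(6.4981,2.3934) cross=24.521; C₋=(6.1248,-1.2173) cross=-24.521
  mode - wants cross < 0 → take C=(6.1248,-1.2173) (cross=-24.521)
ex = (C−B)/|BC| = (0.9454,-0.3258); ey = (0.3258,0.9454)
P = B + -3.19·ex + 0.65·ey = (-4.2428,3.0432)

-4.24 3.04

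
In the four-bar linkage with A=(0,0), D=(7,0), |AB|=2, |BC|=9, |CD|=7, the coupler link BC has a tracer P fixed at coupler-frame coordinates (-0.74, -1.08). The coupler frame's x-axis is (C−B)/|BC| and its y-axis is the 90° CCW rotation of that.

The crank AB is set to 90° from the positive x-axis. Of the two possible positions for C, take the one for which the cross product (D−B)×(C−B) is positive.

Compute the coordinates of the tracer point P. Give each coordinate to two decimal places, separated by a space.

-0.02 0.69

A=(0,0), D=(7.00,0)
B = A + 2.00·(cos90°, sin90°) = (0.0000, 2.0000)
|BD| = 7.2801
circle(B,9.00) ∩ circle(D,7.00): a=5.8378, h=6.8498
  candidates: C₊=(7.4950,6.9825) cross=49.867; C₋=(3.7314,-6.1900) cross=-49.867
  mode + wants cross > 0 → take C=(7.4950,6.9825) (cross=49.867)
ex = (C−B)/|BC| = (0.8328,0.5536); ey = (-0.5536,0.8328)
P = B + -0.74·ex + -1.08·ey = (-0.0184,0.6909)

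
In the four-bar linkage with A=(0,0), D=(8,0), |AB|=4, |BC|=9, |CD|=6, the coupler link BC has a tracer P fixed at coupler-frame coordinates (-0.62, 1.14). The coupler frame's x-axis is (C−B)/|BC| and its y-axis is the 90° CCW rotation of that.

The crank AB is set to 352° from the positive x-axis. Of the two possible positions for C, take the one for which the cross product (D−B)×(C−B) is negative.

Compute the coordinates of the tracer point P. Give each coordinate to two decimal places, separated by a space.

3.88 0.74

A=(0,0), D=(8.00,0)
B = A + 4.00·(cos352°, sin352°) = (3.9611, -0.5567)
|BD| = 4.0771
circle(B,9.00) ∩ circle(D,6.00): a=7.5572, h=4.8877
  candidates: C₊=(10.7801,5.3171) cross=19.928; C₋=(12.1148,-4.3667) cross=-19.928
  mode - wants cross < 0 → take C=(12.1148,-4.3667) (cross=-19.928)
ex = (C−B)/|BC| = (0.9060,-0.4233); ey = (0.4233,0.9060)
P = B + -0.62·ex + 1.14·ey = (3.8820,0.7386)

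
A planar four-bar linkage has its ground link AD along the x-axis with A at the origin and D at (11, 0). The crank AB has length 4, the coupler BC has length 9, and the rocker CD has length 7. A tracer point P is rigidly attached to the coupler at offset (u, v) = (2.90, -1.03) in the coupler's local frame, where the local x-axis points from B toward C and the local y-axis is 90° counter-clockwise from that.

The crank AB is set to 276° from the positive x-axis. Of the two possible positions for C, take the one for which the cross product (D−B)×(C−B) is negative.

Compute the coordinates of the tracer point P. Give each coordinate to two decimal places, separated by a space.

2.87 -5.84

A=(0,0), D=(11.00,0)
B = A + 4.00·(cos276°, sin276°) = (0.4181, -3.9781)
|BD| = 11.3049
circle(B,9.00) ∩ circle(D,7.00): a=7.0678, h=5.5719
  candidates: C₊=(5.0731,3.7246) cross=62.990; C₋=(8.9946,-6.7066) cross=-62.990
  mode - wants cross < 0 → take C=(8.9946,-6.7066) (cross=-62.990)
ex = (C−B)/|BC| = (0.9529,-0.3032); ey = (0.3032,0.9529)
P = B + 2.90·ex + -1.03·ey = (2.8694,-5.8388)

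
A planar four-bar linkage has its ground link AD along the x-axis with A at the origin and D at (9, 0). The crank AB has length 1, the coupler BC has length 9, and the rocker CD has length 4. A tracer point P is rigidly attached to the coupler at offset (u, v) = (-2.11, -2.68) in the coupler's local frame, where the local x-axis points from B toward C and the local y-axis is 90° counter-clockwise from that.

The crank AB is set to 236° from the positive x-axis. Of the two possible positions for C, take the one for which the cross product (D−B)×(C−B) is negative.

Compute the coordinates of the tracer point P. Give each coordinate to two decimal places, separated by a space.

A=(0,0), D=(9.00,0)
B = A + 1.00·(cos236°, sin236°) = (-0.5592, -0.8290)
|BD| = 9.5951
circle(B,9.00) ∩ circle(D,4.00): a=8.1847, h=3.7431
  candidates: C₊=(7.2715,3.6072) cross=35.915; C₋=(7.9183,-3.8510) cross=-35.915
  mode - wants cross < 0 → take C=(7.9183,-3.8510) (cross=-35.915)
ex = (C−B)/|BC| = (0.9419,-0.3358); ey = (0.3358,0.9419)
P = B + -2.11·ex + -2.68·ey = (-3.4466,-2.6450)

-3.45 -2.64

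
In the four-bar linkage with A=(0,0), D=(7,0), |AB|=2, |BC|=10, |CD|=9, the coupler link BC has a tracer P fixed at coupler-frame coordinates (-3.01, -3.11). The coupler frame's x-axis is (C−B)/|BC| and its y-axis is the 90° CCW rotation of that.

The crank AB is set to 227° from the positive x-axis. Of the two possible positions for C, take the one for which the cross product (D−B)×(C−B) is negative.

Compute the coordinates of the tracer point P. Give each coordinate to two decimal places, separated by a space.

-5.69 -1.33

A=(0,0), D=(7.00,0)
B = A + 2.00·(cos227°, sin227°) = (-1.3640, -1.4627)
|BD| = 8.4909
circle(B,10.00) ∩ circle(D,9.00): a=5.3643, h=8.4394
  candidates: C₊=(2.4663,7.7747) cross=71.659; C₋=(5.3740,-8.8519) cross=-71.659
  mode - wants cross < 0 → take C=(5.3740,-8.8519) (cross=-71.659)
ex = (C−B)/|BC| = (0.6738,-0.7389); ey = (0.7389,0.6738)
P = B + -3.01·ex + -3.11·ey = (-5.6902,-1.3341)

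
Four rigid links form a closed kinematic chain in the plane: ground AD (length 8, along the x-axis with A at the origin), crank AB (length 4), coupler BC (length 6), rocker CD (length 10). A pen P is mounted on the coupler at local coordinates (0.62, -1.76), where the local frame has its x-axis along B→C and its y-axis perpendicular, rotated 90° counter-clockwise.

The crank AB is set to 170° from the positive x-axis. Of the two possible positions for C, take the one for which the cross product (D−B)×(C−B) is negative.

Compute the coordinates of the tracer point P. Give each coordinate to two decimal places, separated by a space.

A=(0,0), D=(8.00,0)
B = A + 4.00·(cos170°, sin170°) = (-3.9392, 0.6946)
|BD| = 11.9594
circle(B,6.00) ∩ circle(D,10.00): a=3.3040, h=5.0084
  candidates: C₊=(-0.3499,5.5026) cross=59.897; C₋=(-0.9317,-4.4972) cross=-59.897
  mode - wants cross < 0 → take C=(-0.9317,-4.4972) (cross=-59.897)
ex = (C−B)/|BC| = (0.5013,-0.8653); ey = (0.8653,0.5013)
P = B + 0.62·ex + -1.76·ey = (-5.1514,-0.7241)

-5.15 -0.72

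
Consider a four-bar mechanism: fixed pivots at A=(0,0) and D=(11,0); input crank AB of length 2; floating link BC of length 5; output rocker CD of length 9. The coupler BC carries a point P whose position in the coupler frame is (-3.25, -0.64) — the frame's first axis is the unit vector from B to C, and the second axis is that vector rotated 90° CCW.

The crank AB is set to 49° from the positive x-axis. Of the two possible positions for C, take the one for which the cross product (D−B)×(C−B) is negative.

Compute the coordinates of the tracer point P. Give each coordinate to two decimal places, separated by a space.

-0.16 4.48

A=(0,0), D=(11.00,0)
B = A + 2.00·(cos49°, sin49°) = (1.3121, 1.5094)
|BD| = 9.8048
circle(B,5.00) ∩ circle(D,9.00): a=2.0466, h=4.5619
  candidates: C₊=(4.0366,5.7019) cross=44.729; C₋=(2.6320,-3.3132) cross=-44.729
  mode - wants cross < 0 → take C=(2.6320,-3.3132) (cross=-44.729)
ex = (C−B)/|BC| = (0.2640,-0.9645); ey = (0.9645,0.2640)
P = B + -3.25·ex + -0.64·ey = (-0.1631,4.4752)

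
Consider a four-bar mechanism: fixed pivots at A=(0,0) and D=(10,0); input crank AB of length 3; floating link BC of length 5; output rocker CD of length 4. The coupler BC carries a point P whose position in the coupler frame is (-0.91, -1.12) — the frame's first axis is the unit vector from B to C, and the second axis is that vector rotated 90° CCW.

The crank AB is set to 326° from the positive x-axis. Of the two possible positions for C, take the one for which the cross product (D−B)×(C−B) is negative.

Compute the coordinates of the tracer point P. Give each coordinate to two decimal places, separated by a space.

1.32 -2.52

A=(0,0), D=(10.00,0)
B = A + 3.00·(cos326°, sin326°) = (2.4871, -1.6776)
|BD| = 7.6979
circle(B,5.00) ∩ circle(D,4.00): a=4.4335, h=2.3117
  candidates: C₊=(6.3103,1.5447) cross=17.795; C₋=(7.3179,-2.9675) cross=-17.795
  mode - wants cross < 0 → take C=(7.3179,-2.9675) (cross=-17.795)
ex = (C−B)/|BC| = (0.9661,-0.2580); ey = (0.2580,0.9661)
P = B + -0.91·ex + -1.12·ey = (1.3190,-2.5249)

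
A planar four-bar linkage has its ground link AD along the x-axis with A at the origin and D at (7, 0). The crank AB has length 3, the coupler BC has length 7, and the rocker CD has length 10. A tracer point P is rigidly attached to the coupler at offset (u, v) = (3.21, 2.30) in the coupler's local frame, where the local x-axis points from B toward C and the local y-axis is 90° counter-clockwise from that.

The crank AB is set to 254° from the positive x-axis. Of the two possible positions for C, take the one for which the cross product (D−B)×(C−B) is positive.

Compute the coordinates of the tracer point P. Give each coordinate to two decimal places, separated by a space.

A=(0,0), D=(7.00,0)
B = A + 3.00·(cos254°, sin254°) = (-0.8269, -2.8838)
|BD| = 8.3413
circle(B,7.00) ∩ circle(D,10.00): a=1.1135, h=6.9109
  candidates: C₊=(-2.1713,3.9859) cross=57.645; C₋=(2.6072,-8.9835) cross=-57.645
  mode + wants cross > 0 → take C=(-2.1713,3.9859) (cross=57.645)
ex = (C−B)/|BC| = (-0.1921,0.9814); ey = (-0.9814,-0.1921)
P = B + 3.21·ex + 2.30·ey = (-3.7006,-0.1753)

-3.70 -0.18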